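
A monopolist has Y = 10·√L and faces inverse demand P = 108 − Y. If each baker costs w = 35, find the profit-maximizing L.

L* = 16

Marginal revenue from the inverse demand is MR = 108 − 2Y.
The marginal product is MP_L = 5·L^(-1/2).
A monopolist hires until marginal revenue product equals the wage: MR·MP_L = w.
At L, Y = 10·√L. Substituting and solving: (108 − 20·√L)·5·L^(-1/2) = 35 gives L = 16.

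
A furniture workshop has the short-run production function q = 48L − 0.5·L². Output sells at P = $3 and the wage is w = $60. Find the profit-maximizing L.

The marginal product of L is MP_L = 48 − L.
A price-taking firm hires until the value of the marginal product equals the wage: P·MP_L = w, so 3·(48 − L) = 60.
Then 48 − L = 20, giving L = 28.

L* = 28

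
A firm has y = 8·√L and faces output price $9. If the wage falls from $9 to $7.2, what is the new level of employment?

L* = 25

From P·MP_L = w with MP_L = 4·L^(-1/2), the labor demand is L(w) = (36/w)^(2).
At w = 9: L = 16. At w = 7.2: L = 25.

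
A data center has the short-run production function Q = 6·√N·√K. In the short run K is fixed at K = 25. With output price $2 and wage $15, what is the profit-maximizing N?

With K = 25, MP_N = (1/2)·6·N^(-1/2)·25^(1/2) = 15·N^(-1/2).
Profit maximization for a price taker requires P·MP_N = w: 2·15·N^(-1/2) = 15.
So N^(-1/2) = 0.5, which gives N = 4.

N* = 4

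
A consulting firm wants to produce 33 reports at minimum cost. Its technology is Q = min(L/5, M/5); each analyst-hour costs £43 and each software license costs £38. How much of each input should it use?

L* = 165, M* = 165

With a fixed-proportions technology, the cost-minimizing bundle uses no slack in either input: L/5 = M/5 = Q.
So L = 5·33 = 165 and M = 5·33 = 165.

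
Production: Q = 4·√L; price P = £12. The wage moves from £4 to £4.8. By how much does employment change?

From P·MP_L = w with MP_L = 2·L^(-1/2), the labor demand is L(w) = (24/w)^(2).
At w = 4: L = 36. At w = 4.8: L = 25.
ΔL = 25 − 36 = -11.

ΔL = -11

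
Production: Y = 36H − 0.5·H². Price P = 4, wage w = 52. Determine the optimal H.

The marginal product of H is MP_H = 36 − H.
A price-taking firm hires until the value of the marginal product equals the wage: P·MP_H = w, so 4·(36 − H) = 52.
Then 36 − H = 13, giving H = 23.

H* = 23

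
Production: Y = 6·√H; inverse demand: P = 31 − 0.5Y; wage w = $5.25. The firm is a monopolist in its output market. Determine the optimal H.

Marginal revenue from the inverse demand is MR = 31 − Y.
The marginal product is MP_H = 3·H^(-1/2).
A monopolist hires until marginal revenue product equals the wage: MR·MP_H = w.
At H, Y = 6·√H. Substituting and solving: (31 − 6·√H)·3·H^(-1/2) = 5.25 gives H = 16.

H* = 16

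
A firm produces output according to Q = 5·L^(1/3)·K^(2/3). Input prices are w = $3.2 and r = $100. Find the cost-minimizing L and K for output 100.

Cost minimization requires the marginal rate of technical substitution to equal the input-price ratio: MP_L/MP_K = w/r.
Here MP_L/MP_K = (1/3)·(K/L)/(2/3) = 0.5·(K/L). Setting this equal to 3.2/100 = 0.032 gives K = 0.064L.
Substituting into Q = 100: 5·L^(1/3)·(0.064L)^(2/3) = 100.
Solving, L = 125 and K = 8.

L* = 125, K* = 8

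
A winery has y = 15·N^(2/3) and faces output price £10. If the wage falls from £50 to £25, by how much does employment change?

ΔN = 56

From P·MP_N = w with MP_N = 10·N^(-1/3), the labor demand is N(w) = (100/w)^(3).
At w = 50: N = 8. At w = 25: N = 64.
ΔN = 64 − 8 = 56.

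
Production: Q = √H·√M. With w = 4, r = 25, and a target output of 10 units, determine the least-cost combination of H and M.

H* = 25, M* = 4

Cost minimization requires the marginal rate of technical substitution to equal the input-price ratio: MP_H/MP_M = w/r.
Here MP_H/MP_M = (1/2)·(M/H)/(1/2) = (M/H). Setting this equal to 4/25 = 0.16 gives M = 0.16H.
Substituting into Q = 10: H^(1/2)·(0.16H)^(1/2) = 10.
Solving, H = 25 and M = 4.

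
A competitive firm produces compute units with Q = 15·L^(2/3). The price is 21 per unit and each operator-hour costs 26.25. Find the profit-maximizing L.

MP_L = (2/3)·15·L^(-1/3) = 10·L^(-1/3).
Profit maximization for a price taker requires P·MP_L = w: 21·10·L^(-1/3) = 26.25.
So L^(-1/3) = 0.125, which gives L = 512.

L* = 512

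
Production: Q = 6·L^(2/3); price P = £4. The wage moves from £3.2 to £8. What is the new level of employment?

L* = 8

From P·MP_L = w with MP_L = 4·L^(-1/3), the labor demand is L(w) = (16/w)^(3).
At w = 3.2: L = 125. At w = 8: L = 8.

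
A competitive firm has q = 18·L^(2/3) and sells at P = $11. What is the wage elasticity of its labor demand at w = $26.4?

ε = -3

MP_L = (2/3)·18·L^(-1/3), so P·MP_L = w gives 132·L^(-1/3) = w.
Solving, L(w) = (132/w)^(3). This is a constant-elasticity form: L ∝ w^(−3), so ε = −3.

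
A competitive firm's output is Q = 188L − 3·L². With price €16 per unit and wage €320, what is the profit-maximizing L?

The marginal product of L is MP_L = 188 − 6L.
A price-taking firm hires until the value of the marginal product equals the wage: P·MP_L = w, so 16·(188 − 6L) = 320.
Then 188 − 6L = 20, giving L = 28.

L* = 28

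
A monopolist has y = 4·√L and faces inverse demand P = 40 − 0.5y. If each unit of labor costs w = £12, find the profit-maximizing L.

Marginal revenue from the inverse demand is MR = 40 − y.
The marginal product is MP_L = 2·L^(-1/2).
A monopolist hires until marginal revenue product equals the wage: MR·MP_L = w.
At L, y = 4·√L. Substituting and solving: (40 − 4·√L)·2·L^(-1/2) = 12 gives L = 16.

L* = 16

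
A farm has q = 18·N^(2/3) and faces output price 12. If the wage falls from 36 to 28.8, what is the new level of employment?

N* = 125

From P·MP_N = w with MP_N = 12·N^(-1/3), the labor demand is N(w) = (144/w)^(3).
At w = 36: N = 64. At w = 28.8: N = 125.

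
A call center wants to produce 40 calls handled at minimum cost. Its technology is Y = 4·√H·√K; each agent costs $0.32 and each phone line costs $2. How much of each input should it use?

Cost minimization requires the marginal rate of technical substitution to equal the input-price ratio: MP_H/MP_K = w/r.
Here MP_H/MP_K = (1/2)·(K/H)/(1/2) = (K/H). Setting this equal to 0.32/2 = 0.16 gives K = 0.16H.
Substituting into Y = 40: 4·H^(1/2)·(0.16H)^(1/2) = 40.
Solving, H = 25 and K = 4.

H* = 25, K* = 4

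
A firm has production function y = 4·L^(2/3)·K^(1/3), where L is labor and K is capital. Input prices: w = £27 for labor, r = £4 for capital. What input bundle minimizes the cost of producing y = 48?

L* = 8, K* = 27

Cost minimization requires the marginal rate of technical substitution to equal the input-price ratio: MP_L/MP_K = w/r.
Here MP_L/MP_K = (2/3)·(K/L)/(1/3) = 2·(K/L). Setting this equal to 27/4 = 6.75 gives K = 3.375L.
Substituting into y = 48: 4·L^(2/3)·(3.375L)^(1/3) = 48.
Solving, L = 8 and K = 27.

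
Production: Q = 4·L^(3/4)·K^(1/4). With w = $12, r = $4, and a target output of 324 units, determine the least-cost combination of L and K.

L* = 81, K* = 81

Cost minimization requires the marginal rate of technical substitution to equal the input-price ratio: MP_L/MP_K = w/r.
Here MP_L/MP_K = (3/4)·(K/L)/(1/4) = 3·(K/L). Setting this equal to 12/4 = 3 gives K = L.
Substituting into Q = 324: 4·L^(3/4)·(L)^(1/4) = 324.
Solving, L = 81 and K = 81.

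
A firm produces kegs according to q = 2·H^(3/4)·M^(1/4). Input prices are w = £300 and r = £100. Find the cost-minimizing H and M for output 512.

H* = 256, M* = 256

Cost minimization requires the marginal rate of technical substitution to equal the input-price ratio: MP_H/MP_M = w/r.
Here MP_H/MP_M = (3/4)·(M/H)/(1/4) = 3·(M/H). Setting this equal to 300/100 = 3 gives M = H.
Substituting into q = 512: 2·H^(3/4)·(H)^(1/4) = 512.
Solving, H = 256 and M = 256.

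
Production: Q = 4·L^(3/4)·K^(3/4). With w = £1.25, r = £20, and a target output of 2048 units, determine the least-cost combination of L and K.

L* = 256, K* = 16

Cost minimization requires the marginal rate of technical substitution to equal the input-price ratio: MP_L/MP_K = w/r.
Here MP_L/MP_K = (3/4)·(K/L)/(3/4) = (K/L). Setting this equal to 1.25/20 = 0.0625 gives K = 0.0625L.
Substituting into Q = 2048: 4·L^(3/4)·(0.0625L)^(3/4) = 2048.
Solving, L = 256 and K = 16.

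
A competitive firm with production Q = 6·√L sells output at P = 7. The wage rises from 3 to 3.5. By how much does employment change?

ΔL = -13

From P·MP_L = w with MP_L = 3·L^(-1/2), the labor demand is L(w) = (21/w)^(2).
At w = 3: L = 49. At w = 3.5: L = 36.
ΔL = 36 − 49 = -13.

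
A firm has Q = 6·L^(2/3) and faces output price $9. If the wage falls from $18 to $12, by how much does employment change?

ΔL = 19

From P·MP_L = w with MP_L = 4·L^(-1/3), the labor demand is L(w) = (36/w)^(3).
At w = 18: L = 8. At w = 12: L = 27.
ΔL = 27 − 8 = 19.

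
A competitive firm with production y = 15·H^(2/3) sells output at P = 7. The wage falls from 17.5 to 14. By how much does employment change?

From P·MP_H = w with MP_H = 10·H^(-1/3), the labor demand is H(w) = (70/w)^(3).
At w = 17.5: H = 64. At w = 14: H = 125.
ΔH = 125 − 64 = 61.

ΔH = 61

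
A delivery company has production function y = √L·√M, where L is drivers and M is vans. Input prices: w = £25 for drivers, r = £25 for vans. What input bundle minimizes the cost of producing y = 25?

Cost minimization requires the marginal rate of technical substitution to equal the input-price ratio: MP_L/MP_M = w/r.
Here MP_L/MP_M = (1/2)·(M/L)/(1/2) = (M/L). Setting this equal to 25/25 = 1 gives M = L.
Substituting into y = 25: L^(1/2)·(L)^(1/2) = 25.
Solving, L = 25 and M = 25.

L* = 25, M* = 25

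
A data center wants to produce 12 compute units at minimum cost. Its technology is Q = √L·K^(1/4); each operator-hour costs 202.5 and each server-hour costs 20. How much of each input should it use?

L* = 16, K* = 81

Cost minimization requires the marginal rate of technical substitution to equal the input-price ratio: MP_L/MP_K = w/r.
Here MP_L/MP_K = (1/2)·(K/L)/(1/4) = 2·(K/L). Setting this equal to 202.5/20 = 10.125 gives K = 5.0625L.
Substituting into Q = 12: L^(1/2)·(5.0625L)^(1/4) = 12.
Solving, L = 16 and K = 81.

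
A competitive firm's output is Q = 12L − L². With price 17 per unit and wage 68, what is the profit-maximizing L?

L* = 4

The marginal product of L is MP_L = 12 − 2L.
A price-taking firm hires until the value of the marginal product equals the wage: P·MP_L = w, so 17·(12 − 2L) = 68.
Then 12 − 2L = 4, giving L = 4.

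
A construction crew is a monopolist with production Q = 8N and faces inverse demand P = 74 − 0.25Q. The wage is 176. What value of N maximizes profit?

Marginal revenue from the inverse demand is MR = 74 − 0.5Q.
The marginal product is MP_N = 8.
A monopolist hires until marginal revenue product equals the wage: MR·MP_N = w.
(74 − 4N)·8 = 176, so N = 13.

N* = 13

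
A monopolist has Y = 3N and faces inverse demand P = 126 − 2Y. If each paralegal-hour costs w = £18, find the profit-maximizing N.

N* = 10

Marginal revenue from the inverse demand is MR = 126 − 4Y.
The marginal product is MP_N = 3.
A monopolist hires until marginal revenue product equals the wage: MR·MP_N = w.
(126 − 12N)·3 = 18, so N = 10.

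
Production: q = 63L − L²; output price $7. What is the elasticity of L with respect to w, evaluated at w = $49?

From P·MP_L = w with MP_L = 63 − 2L, labor demand is L(w) = (63 − w/7)/2.
dL/dw = −1/(14) = -1/14.
At w = 49, L = 28, so ε = (dL/dw)·(w/L) = (-1/14)·(49/28) = -0.125.

ε = -0.125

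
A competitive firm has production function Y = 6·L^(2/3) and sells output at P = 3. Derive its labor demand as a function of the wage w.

MP_L = (2/3)·6·L^(-1/3) = 4·L^(-1/3).
Setting P·MP_L = w: 12·L^(-1/3) = w.
Solving for L: L^(-1/3) = w/12, so L = (12/w)^(3).

L(w) = 1728/w³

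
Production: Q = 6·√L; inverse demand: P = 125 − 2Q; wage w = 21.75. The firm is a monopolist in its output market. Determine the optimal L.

Marginal revenue from the inverse demand is MR = 125 − 4Q.
The marginal product is MP_L = 3·L^(-1/2).
A monopolist hires until marginal revenue product equals the wage: MR·MP_L = w.
At L, Q = 6·√L. Substituting and solving: (125 − 24·√L)·3·L^(-1/2) = 21.75 gives L = 16.

L* = 16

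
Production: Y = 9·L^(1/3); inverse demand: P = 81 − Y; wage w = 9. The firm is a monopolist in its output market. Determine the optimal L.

Marginal revenue from the inverse demand is MR = 81 − 2Y.
The marginal product is MP_L = 3·L^(-2/3).
A monopolist hires until marginal revenue product equals the wage: MR·MP_L = w.
At L, Y = 9·L^(1/3). Substituting and solving: (81 − 18·L^(1/3))·3·L^(-2/3) = 9 gives L = 27.

L* = 27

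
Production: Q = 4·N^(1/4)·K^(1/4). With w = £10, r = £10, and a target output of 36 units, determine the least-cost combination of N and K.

Cost minimization requires the marginal rate of technical substitution to equal the input-price ratio: MP_N/MP_K = w/r.
Here MP_N/MP_K = (1/4)·(K/N)/(1/4) = (K/N). Setting this equal to 10/10 = 1 gives K = N.
Substituting into Q = 36: 4·N^(1/4)·(N)^(1/4) = 36.
Solving, N = 81 and K = 81.

N* = 81, K* = 81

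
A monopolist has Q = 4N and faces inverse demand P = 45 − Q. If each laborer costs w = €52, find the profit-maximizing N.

Marginal revenue from the inverse demand is MR = 45 − 2Q.
The marginal product is MP_N = 4.
A monopolist hires until marginal revenue product equals the wage: MR·MP_N = w.
(45 − 8N)·4 = 52, so N = 4.

N* = 4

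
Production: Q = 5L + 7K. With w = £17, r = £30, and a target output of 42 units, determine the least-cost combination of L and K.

L* = 8.4, K* = 0

The inputs are perfect substitutes, so the firm uses whichever has the lower cost per unit of output.
Cost per unit of output via L is w/5 = 3.4; via K it is r/7 = 30/7. L is cheaper.
Producing Q = 42 with L alone: L = 8.4, K = 0.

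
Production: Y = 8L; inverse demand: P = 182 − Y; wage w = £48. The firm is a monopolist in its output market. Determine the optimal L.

L* = 11

Marginal revenue from the inverse demand is MR = 182 − 2Y.
The marginal product is MP_L = 8.
A monopolist hires until marginal revenue product equals the wage: MR·MP_L = w.
(182 − 16L)·8 = 48, so L = 11.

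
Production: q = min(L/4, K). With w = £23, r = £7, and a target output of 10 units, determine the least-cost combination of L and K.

L* = 40, K* = 10

With a fixed-proportions technology, the cost-minimizing bundle uses no slack in either input: L/4 = K = q.
So L = 4·10 = 40 and K = 10.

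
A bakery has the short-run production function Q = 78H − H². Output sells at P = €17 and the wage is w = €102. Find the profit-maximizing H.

H* = 36

The marginal product of H is MP_H = 78 − 2H.
A price-taking firm hires until the value of the marginal product equals the wage: P·MP_H = w, so 17·(78 − 2H) = 102.
Then 78 − 2H = 6, giving H = 36.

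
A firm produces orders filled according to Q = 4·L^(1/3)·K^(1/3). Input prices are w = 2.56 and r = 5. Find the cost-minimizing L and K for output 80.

L* = 125, K* = 64

Cost minimization requires the marginal rate of technical substitution to equal the input-price ratio: MP_L/MP_K = w/r.
Here MP_L/MP_K = (1/3)·(K/L)/(1/3) = (K/L). Setting this equal to 2.56/5 = 0.512 gives K = 0.512L.
Substituting into Q = 80: 4·L^(1/3)·(0.512L)^(1/3) = 80.
Solving, L = 125 and K = 64.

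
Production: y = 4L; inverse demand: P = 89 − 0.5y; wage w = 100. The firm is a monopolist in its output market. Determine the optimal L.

Marginal revenue from the inverse demand is MR = 89 − y.
The marginal product is MP_L = 4.
A monopolist hires until marginal revenue product equals the wage: MR·MP_L = w.
(89 − 4L)·4 = 100, so L = 16.

L* = 16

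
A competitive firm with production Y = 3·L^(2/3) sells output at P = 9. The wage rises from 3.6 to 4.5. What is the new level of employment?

L* = 64

From P·MP_L = w with MP_L = 2·L^(-1/3), the labor demand is L(w) = (18/w)^(3).
At w = 3.6: L = 125. At w = 4.5: L = 64.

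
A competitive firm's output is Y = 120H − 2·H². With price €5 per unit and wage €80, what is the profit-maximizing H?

H* = 26

The marginal product of H is MP_H = 120 − 4H.
A price-taking firm hires until the value of the marginal product equals the wage: P·MP_H = w, so 5·(120 − 4H) = 80.
Then 120 − 4H = 16, giving H = 26.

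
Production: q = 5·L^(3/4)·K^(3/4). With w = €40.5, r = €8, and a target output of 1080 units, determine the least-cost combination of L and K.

Cost minimization requires the marginal rate of technical substitution to equal the input-price ratio: MP_L/MP_K = w/r.
Here MP_L/MP_K = (3/4)·(K/L)/(3/4) = (K/L). Setting this equal to 40.5/8 = 5.0625 gives K = 5.0625L.
Substituting into q = 1080: 5·L^(3/4)·(5.0625L)^(3/4) = 1080.
Solving, L = 16 and K = 81.

L* = 16, K* = 81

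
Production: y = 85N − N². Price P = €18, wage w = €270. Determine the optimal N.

The marginal product of N is MP_N = 85 − 2N.
A price-taking firm hires until the value of the marginal product equals the wage: P·MP_N = w, so 18·(85 − 2N) = 270.
Then 85 − 2N = 15, giving N = 35.

N* = 35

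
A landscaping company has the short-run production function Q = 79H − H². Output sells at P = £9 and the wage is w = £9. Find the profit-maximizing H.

H* = 39

The marginal product of H is MP_H = 79 − 2H.
A price-taking firm hires until the value of the marginal product equals the wage: P·MP_H = w, so 9·(79 − 2H) = 9.
Then 79 − 2H = 1, giving H = 39.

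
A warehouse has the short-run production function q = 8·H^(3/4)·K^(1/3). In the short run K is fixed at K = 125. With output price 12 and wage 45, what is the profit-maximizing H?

With K = 125, MP_H = (3/4)·8·H^(-1/4)·125^(1/3) = 30·H^(-1/4).
Profit maximization for a price taker requires P·MP_H = w: 12·30·H^(-1/4) = 45.
So H^(-1/4) = 0.125, which gives H = 4096.

H* = 4096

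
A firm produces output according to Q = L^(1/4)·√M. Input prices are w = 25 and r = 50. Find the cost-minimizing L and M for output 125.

L* = 625, M* = 625

Cost minimization requires the marginal rate of technical substitution to equal the input-price ratio: MP_L/MP_M = w/r.
Here MP_L/MP_M = (1/4)·(M/L)/(1/2) = 0.5·(M/L). Setting this equal to 25/50 = 0.5 gives M = L.
Substituting into Q = 125: L^(1/4)·(L)^(1/2) = 125.
Solving, L = 625 and M = 625.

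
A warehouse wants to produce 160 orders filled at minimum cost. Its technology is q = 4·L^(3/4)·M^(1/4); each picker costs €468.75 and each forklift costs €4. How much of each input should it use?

Cost minimization requires the marginal rate of technical substitution to equal the input-price ratio: MP_L/MP_M = w/r.
Here MP_L/MP_M = (3/4)·(M/L)/(1/4) = 3·(M/L). Setting this equal to 468.75/4 = 117.1875 gives M = 39.0625L.
Substituting into q = 160: 4·L^(3/4)·(39.0625L)^(1/4) = 160.
Solving, L = 16 and M = 625.

L* = 16, M* = 625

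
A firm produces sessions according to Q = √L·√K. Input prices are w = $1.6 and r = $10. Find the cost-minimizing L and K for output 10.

L* = 25, K* = 4

Cost minimization requires the marginal rate of technical substitution to equal the input-price ratio: MP_L/MP_K = w/r.
Here MP_L/MP_K = (1/2)·(K/L)/(1/2) = (K/L). Setting this equal to 1.6/10 = 0.16 gives K = 0.16L.
Substituting into Q = 10: L^(1/2)·(0.16L)^(1/2) = 10.
Solving, L = 25 and K = 4.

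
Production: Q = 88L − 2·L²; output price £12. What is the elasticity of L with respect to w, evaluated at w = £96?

From P·MP_L = w with MP_L = 88 − 4L, labor demand is L(w) = (88 − w/12)/4.
dL/dw = −1/(48) = -1/48.
At w = 96, L = 20, so ε = (dL/dw)·(w/L) = (-1/48)·(96/20) = -0.1.

ε = -0.1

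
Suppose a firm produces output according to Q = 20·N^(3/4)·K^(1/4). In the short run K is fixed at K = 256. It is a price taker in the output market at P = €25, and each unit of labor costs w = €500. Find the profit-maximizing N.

With K = 256, MP_N = (3/4)·20·N^(-1/4)·256^(1/4) = 60·N^(-1/4).
Profit maximization for a price taker requires P·MP_N = w: 25·60·N^(-1/4) = 500.
So N^(-1/4) = 1/3, which gives N = 81.

N* = 81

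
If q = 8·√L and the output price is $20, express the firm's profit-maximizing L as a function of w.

L(w) = 6400/w²

MP_L = (1/2)·8·L^(-1/2) = 4·L^(-1/2).
Setting P·MP_L = w: 80·L^(-1/2) = w.
Solving for L: L^(-1/2) = w/80, so L = (80/w)^(2).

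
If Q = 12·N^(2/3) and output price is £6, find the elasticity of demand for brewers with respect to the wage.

ε = -3

MP_N = (2/3)·12·N^(-1/3), so P·MP_N = w gives 48·N^(-1/3) = w.
Solving, N(w) = (48/w)^(3). This is a constant-elasticity form: N ∝ w^(−3), so ε = −3.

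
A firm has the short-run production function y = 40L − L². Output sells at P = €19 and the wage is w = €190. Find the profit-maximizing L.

The marginal product of L is MP_L = 40 − 2L.
A price-taking firm hires until the value of the marginal product equals the wage: P·MP_L = w, so 19·(40 − 2L) = 190.
Then 40 − 2L = 10, giving L = 15.

L* = 15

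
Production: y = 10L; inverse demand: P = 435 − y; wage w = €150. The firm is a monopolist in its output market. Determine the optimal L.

L* = 21

Marginal revenue from the inverse demand is MR = 435 − 2y.
The marginal product is MP_L = 10.
A monopolist hires until marginal revenue product equals the wage: MR·MP_L = w.
(435 − 20L)·10 = 150, so L = 21.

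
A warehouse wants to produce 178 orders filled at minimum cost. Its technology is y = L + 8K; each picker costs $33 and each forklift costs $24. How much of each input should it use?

The inputs are perfect substitutes, so the firm uses whichever has the lower cost per unit of output.
Cost per unit of output via L is 33; via K it is 3. K is cheaper.
Producing y = 178 with K alone: L = 0, K = 22.25.

L* = 0, K* = 22.25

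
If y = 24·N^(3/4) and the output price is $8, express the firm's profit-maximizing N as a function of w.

MP_N = (3/4)·24·N^(-1/4) = 18·N^(-1/4).
Setting P·MP_N = w: 144·N^(-1/4) = w.
Solving for N: N^(-1/4) = w/144, so N = (144/w)^(4).

N(w) = (144/w)^(4)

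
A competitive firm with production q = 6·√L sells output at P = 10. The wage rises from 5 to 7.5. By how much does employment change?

ΔL = -20

From P·MP_L = w with MP_L = 3·L^(-1/2), the labor demand is L(w) = (30/w)^(2).
At w = 5: L = 36. At w = 7.5: L = 16.
ΔL = 16 − 36 = -20.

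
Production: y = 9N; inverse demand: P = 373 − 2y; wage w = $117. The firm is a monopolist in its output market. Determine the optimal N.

N* = 10

Marginal revenue from the inverse demand is MR = 373 − 4y.
The marginal product is MP_N = 9.
A monopolist hires until marginal revenue product equals the wage: MR·MP_N = w.
(373 − 36N)·9 = 117, so N = 10.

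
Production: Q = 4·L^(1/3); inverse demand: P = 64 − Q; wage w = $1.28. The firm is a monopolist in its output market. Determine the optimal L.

L* = 125

Marginal revenue from the inverse demand is MR = 64 − 2Q.
The marginal product is MP_L = (4/3)·L^(-2/3).
A monopolist hires until marginal revenue product equals the wage: MR·MP_L = w.
At L, Q = 4·L^(1/3). Substituting and solving: (64 − 8·L^(1/3))·(4/3)·L^(-2/3) = 1.28 gives L = 125.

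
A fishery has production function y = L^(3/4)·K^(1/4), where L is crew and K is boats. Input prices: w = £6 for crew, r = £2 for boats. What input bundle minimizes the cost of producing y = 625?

Cost minimization requires the marginal rate of technical substitution to equal the input-price ratio: MP_L/MP_K = w/r.
Here MP_L/MP_K = (3/4)·(K/L)/(1/4) = 3·(K/L). Setting this equal to 6/2 = 3 gives K = L.
Substituting into y = 625: L^(3/4)·(L)^(1/4) = 625.
Solving, L = 625 and K = 625.

L* = 625, K* = 625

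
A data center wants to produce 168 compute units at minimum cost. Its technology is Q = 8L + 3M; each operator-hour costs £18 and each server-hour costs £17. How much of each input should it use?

L* = 21, M* = 0

The inputs are perfect substitutes, so the firm uses whichever has the lower cost per unit of output.
Cost per unit of output via L is w/8 = 2.25; via M it is r/3 = 17/3. L is cheaper.
Producing Q = 168 with L alone: L = 21, M = 0.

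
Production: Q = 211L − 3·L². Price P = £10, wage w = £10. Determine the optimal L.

L* = 35

The marginal product of L is MP_L = 211 − 6L.
A price-taking firm hires until the value of the marginal product equals the wage: P·MP_L = w, so 10·(211 − 6L) = 10.
Then 211 − 6L = 1, giving L = 35.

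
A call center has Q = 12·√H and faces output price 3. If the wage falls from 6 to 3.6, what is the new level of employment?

From P·MP_H = w with MP_H = 6·H^(-1/2), the labor demand is H(w) = (18/w)^(2).
At w = 6: H = 9. At w = 3.6: H = 25.

H* = 25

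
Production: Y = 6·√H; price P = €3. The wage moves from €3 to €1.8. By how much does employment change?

From P·MP_H = w with MP_H = 3·H^(-1/2), the labor demand is H(w) = (9/w)^(2).
At w = 3: H = 9. At w = 1.8: H = 25.
ΔH = 25 − 9 = 16.

ΔH = 16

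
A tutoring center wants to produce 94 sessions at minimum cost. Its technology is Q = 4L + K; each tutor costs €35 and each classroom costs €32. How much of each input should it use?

L* = 23.5, K* = 0

The inputs are perfect substitutes, so the firm uses whichever has the lower cost per unit of output.
Cost per unit of output via L is 8.75; via K it is 32. L is cheaper.
Producing Q = 94 with L alone: L = 23.5, K = 0.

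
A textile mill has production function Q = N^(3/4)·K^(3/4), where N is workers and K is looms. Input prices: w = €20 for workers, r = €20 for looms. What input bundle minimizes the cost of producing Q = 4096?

Cost minimization requires the marginal rate of technical substitution to equal the input-price ratio: MP_N/MP_K = w/r.
Here MP_N/MP_K = (3/4)·(K/N)/(3/4) = (K/N). Setting this equal to 20/20 = 1 gives K = N.
Substituting into Q = 4096: N^(3/4)·(N)^(3/4) = 4096.
Solving, N = 256 and K = 256.

N* = 256, K* = 256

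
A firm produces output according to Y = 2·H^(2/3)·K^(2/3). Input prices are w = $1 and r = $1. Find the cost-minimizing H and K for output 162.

H* = 27, K* = 27

Cost minimization requires the marginal rate of technical substitution to equal the input-price ratio: MP_H/MP_K = w/r.
Here MP_H/MP_K = (2/3)·(K/H)/(2/3) = (K/H). Setting this equal to 1/1 = 1 gives K = H.
Substituting into Y = 162: 2·H^(2/3)·(H)^(2/3) = 162.
Solving, H = 27 and K = 27.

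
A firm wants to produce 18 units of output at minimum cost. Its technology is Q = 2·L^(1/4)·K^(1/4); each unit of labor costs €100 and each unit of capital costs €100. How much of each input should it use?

L* = 81, K* = 81

Cost minimization requires the marginal rate of technical substitution to equal the input-price ratio: MP_L/MP_K = w/r.
Here MP_L/MP_K = (1/4)·(K/L)/(1/4) = (K/L). Setting this equal to 100/100 = 1 gives K = L.
Substituting into Q = 18: 2·L^(1/4)·(L)^(1/4) = 18.
Solving, L = 81 and K = 81.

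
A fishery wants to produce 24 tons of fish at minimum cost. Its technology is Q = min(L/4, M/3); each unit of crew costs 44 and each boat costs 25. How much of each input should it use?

L* = 96, M* = 72

With a fixed-proportions technology, the cost-minimizing bundle uses no slack in either input: L/4 = M/3 = Q.
So L = 4·24 = 96 and M = 3·24 = 72.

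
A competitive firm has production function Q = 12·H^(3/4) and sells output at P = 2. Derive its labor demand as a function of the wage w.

MP_H = (3/4)·12·H^(-1/4) = 9·H^(-1/4).
Setting P·MP_H = w: 18·H^(-1/4) = w.
Solving for H: H^(-1/4) = w/18, so H = (18/w)^(4).

H(w) = 104976/w^(4)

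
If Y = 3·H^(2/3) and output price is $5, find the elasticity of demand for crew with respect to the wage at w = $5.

ε = -3

MP_H = (2/3)·3·H^(-1/3), so P·MP_H = w gives 10·H^(-1/3) = w.
Solving, H(w) = (10/w)^(3). This is a constant-elasticity form: H ∝ w^(−3), so ε = −3.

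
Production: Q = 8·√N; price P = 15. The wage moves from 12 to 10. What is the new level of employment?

From P·MP_N = w with MP_N = 4·N^(-1/2), the labor demand is N(w) = (60/w)^(2).
At w = 12: N = 25. At w = 10: N = 36.

N* = 36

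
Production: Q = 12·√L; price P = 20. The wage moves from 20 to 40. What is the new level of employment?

From P·MP_L = w with MP_L = 6·L^(-1/2), the labor demand is L(w) = (120/w)^(2).
At w = 20: L = 36. At w = 40: L = 9.

L* = 9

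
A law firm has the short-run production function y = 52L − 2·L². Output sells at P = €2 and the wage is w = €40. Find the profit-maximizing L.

The marginal product of L is MP_L = 52 − 4L.
A price-taking firm hires until the value of the marginal product equals the wage: P·MP_L = w, so 2·(52 − 4L) = 40.
Then 52 − 4L = 20, giving L = 8.

L* = 8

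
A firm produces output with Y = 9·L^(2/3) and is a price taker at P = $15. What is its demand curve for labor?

MP_L = (2/3)·9·L^(-1/3) = 6·L^(-1/3).
Setting P·MP_L = w: 90·L^(-1/3) = w.
Solving for L: L^(-1/3) = w/90, so L = (90/w)^(3).

L(w) = 729000/w³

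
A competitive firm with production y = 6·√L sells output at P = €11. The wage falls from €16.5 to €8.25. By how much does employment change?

From P·MP_L = w with MP_L = 3·L^(-1/2), the labor demand is L(w) = (33/w)^(2).
At w = 16.5: L = 4. At w = 8.25: L = 16.
ΔL = 16 − 4 = 12.

ΔL = 12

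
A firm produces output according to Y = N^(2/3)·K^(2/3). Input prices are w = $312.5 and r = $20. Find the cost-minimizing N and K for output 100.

N* = 8, K* = 125

Cost minimization requires the marginal rate of technical substitution to equal the input-price ratio: MP_N/MP_K = w/r.
Here MP_N/MP_K = (2/3)·(K/N)/(2/3) = (K/N). Setting this equal to 312.5/20 = 15.625 gives K = 15.625N.
Substituting into Y = 100: N^(2/3)·(15.625N)^(2/3) = 100.
Solving, N = 8 and K = 125.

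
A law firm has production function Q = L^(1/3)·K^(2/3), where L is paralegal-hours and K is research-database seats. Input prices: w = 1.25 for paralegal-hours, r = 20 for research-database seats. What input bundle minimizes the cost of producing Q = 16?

L* = 64, K* = 8

Cost minimization requires the marginal rate of technical substitution to equal the input-price ratio: MP_L/MP_K = w/r.
Here MP_L/MP_K = (1/3)·(K/L)/(2/3) = 0.5·(K/L). Setting this equal to 1.25/20 = 0.0625 gives K = 0.125L.
Substituting into Q = 16: L^(1/3)·(0.125L)^(2/3) = 16.
Solving, L = 64 and K = 8.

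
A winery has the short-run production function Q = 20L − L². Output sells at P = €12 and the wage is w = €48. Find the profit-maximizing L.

L* = 8

The marginal product of L is MP_L = 20 − 2L.
A price-taking firm hires until the value of the marginal product equals the wage: P·MP_L = w, so 12·(20 − 2L) = 48.
Then 20 − 2L = 4, giving L = 8.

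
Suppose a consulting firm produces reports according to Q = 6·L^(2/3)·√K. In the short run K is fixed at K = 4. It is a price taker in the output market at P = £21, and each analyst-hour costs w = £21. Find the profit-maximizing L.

L* = 512

With K = 4, MP_L = (2/3)·6·L^(-1/3)·4^(1/2) = 8·L^(-1/3).
Profit maximization for a price taker requires P·MP_L = w: 21·8·L^(-1/3) = 21.
So L^(-1/3) = 0.125, which gives L = 512.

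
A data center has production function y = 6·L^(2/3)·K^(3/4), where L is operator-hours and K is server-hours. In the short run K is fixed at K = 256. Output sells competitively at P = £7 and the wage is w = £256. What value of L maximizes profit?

With K = 256, MP_L = (2/3)·6·L^(-1/3)·256^(3/4) = 256·L^(-1/3).
Profit maximization for a price taker requires P·MP_L = w: 7·256·L^(-1/3) = 256.
So L^(-1/3) = 1/7, which gives L = 343.

L* = 343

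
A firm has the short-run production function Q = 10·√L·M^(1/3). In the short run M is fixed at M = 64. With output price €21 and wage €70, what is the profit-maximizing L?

L* = 36

With M = 64, MP_L = (1/2)·10·L^(-1/2)·64^(1/3) = 20·L^(-1/2).
Profit maximization for a price taker requires P·MP_L = w: 21·20·L^(-1/2) = 70.
So L^(-1/2) = 1/6, which gives L = 36.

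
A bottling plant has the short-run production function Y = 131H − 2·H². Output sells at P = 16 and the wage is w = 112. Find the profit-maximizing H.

The marginal product of H is MP_H = 131 − 4H.
A price-taking firm hires until the value of the marginal product equals the wage: P·MP_H = w, so 16·(131 − 4H) = 112.
Then 131 − 4H = 7, giving H = 31.

H* = 31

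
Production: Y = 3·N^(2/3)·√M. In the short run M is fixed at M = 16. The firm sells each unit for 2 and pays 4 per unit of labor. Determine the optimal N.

With M = 16, MP_N = (2/3)·3·N^(-1/3)·16^(1/2) = 8·N^(-1/3).
Profit maximization for a price taker requires P·MP_N = w: 2·8·N^(-1/3) = 4.
So N^(-1/3) = 0.25, which gives N = 64.

N* = 64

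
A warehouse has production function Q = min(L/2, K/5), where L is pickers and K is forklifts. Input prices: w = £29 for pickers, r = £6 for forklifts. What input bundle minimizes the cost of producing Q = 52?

L* = 104, K* = 260

With a fixed-proportions technology, the cost-minimizing bundle uses no slack in either input: L/2 = K/5 = Q.
So L = 2·52 = 104 and K = 5·52 = 260.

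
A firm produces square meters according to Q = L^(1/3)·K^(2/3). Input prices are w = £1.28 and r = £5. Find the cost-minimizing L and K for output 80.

Cost minimization requires the marginal rate of technical substitution to equal the input-price ratio: MP_L/MP_K = w/r.
Here MP_L/MP_K = (1/3)·(K/L)/(2/3) = 0.5·(K/L). Setting this equal to 1.28/5 = 0.256 gives K = 0.512L.
Substituting into Q = 80: L^(1/3)·(0.512L)^(2/3) = 80.
Solving, L = 125 and K = 64.

L* = 125, K* = 64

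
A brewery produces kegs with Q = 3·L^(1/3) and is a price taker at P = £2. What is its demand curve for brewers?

L(w) = (2/w)^(3/2)

MP_L = (1/3)·3·L^(-2/3) = L^(-2/3).
Setting P·MP_L = w: 2·L^(-2/3) = w.
Solving for L: L^(-2/3) = w/2, so L = (2/w)^(3/2).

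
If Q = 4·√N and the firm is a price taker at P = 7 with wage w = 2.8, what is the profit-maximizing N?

N* = 25

MP_N = (1/2)·4·N^(-1/2) = 2·N^(-1/2).
Profit maximization for a price taker requires P·MP_N = w: 7·2·N^(-1/2) = 2.8.
So N^(-1/2) = 0.2, which gives N = 25.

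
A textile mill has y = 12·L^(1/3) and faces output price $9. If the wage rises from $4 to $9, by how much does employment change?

ΔL = -19

From P·MP_L = w with MP_L = 4·L^(-2/3), the labor demand is L(w) = (36/w)^(3/2).
At w = 4: L = 27. At w = 9: L = 8.
ΔL = 8 − 27 = -19.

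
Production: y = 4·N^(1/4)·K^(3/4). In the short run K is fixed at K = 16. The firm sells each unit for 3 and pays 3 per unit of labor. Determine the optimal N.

N* = 16

With K = 16, MP_N = (1/4)·4·N^(-3/4)·16^(3/4) = 8·N^(-3/4).
Profit maximization for a price taker requires P·MP_N = w: 3·8·N^(-3/4) = 3.
So N^(-3/4) = 0.125, which gives N = 16.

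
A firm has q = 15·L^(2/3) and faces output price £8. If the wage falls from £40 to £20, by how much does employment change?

From P·MP_L = w with MP_L = 10·L^(-1/3), the labor demand is L(w) = (80/w)^(3).
At w = 40: L = 8. At w = 20: L = 64.
ΔL = 64 − 8 = 56.

ΔL = 56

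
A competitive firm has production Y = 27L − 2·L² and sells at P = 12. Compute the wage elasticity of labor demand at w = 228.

ε = -2.375

From P·MP_L = w with MP_L = 27 − 4L, labor demand is L(w) = (27 − w/12)/4.
dL/dw = −1/(48) = -1/48.
At w = 228, L = 2, so ε = (dL/dw)·(w/L) = (-1/48)·(228/2) = -2.375.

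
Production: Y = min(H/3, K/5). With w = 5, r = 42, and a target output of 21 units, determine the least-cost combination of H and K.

With a fixed-proportions technology, the cost-minimizing bundle uses no slack in either input: H/3 = K/5 = Y.
So H = 3·21 = 63 and K = 5·21 = 105.

H* = 63, K* = 105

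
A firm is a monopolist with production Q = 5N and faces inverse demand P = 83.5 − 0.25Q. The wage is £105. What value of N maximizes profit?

Marginal revenue from the inverse demand is MR = 83.5 − 0.5Q.
The marginal product is MP_N = 5.
A monopolist hires until marginal revenue product equals the wage: MR·MP_N = w.
(83.5 − 2.5N)·5 = 105, so N = 25.

N* = 25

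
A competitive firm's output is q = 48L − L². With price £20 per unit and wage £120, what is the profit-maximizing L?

The marginal product of L is MP_L = 48 − 2L.
A price-taking firm hires until the value of the marginal product equals the wage: P·MP_L = w, so 20·(48 − 2L) = 120.
Then 48 − 2L = 6, giving L = 21.

L* = 21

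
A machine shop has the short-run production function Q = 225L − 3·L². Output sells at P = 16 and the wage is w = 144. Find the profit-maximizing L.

L* = 36

The marginal product of L is MP_L = 225 − 6L.
A price-taking firm hires until the value of the marginal product equals the wage: P·MP_L = w, so 16·(225 − 6L) = 144.
Then 225 − 6L = 9, giving L = 36.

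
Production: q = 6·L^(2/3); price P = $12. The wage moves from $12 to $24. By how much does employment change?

From P·MP_L = w with MP_L = 4·L^(-1/3), the labor demand is L(w) = (48/w)^(3).
At w = 12: L = 64. At w = 24: L = 8.
ΔL = 8 − 64 = -56.

ΔL = -56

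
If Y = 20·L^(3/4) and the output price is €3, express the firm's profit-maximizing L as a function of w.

MP_L = (3/4)·20·L^(-1/4) = 15·L^(-1/4).
Setting P·MP_L = w: 45·L^(-1/4) = w.
Solving for L: L^(-1/4) = w/45, so L = (45/w)^(4).

L(w) = 4100625/w^(4)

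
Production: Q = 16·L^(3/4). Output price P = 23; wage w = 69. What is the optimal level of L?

L* = 256

MP_L = (3/4)·16·L^(-1/4) = 12·L^(-1/4).
Profit maximization for a price taker requires P·MP_L = w: 23·12·L^(-1/4) = 69.
So L^(-1/4) = 0.25, which gives L = 256.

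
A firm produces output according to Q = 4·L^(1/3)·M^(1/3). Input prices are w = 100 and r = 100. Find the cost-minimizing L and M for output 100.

Cost minimization requires the marginal rate of technical substitution to equal the input-price ratio: MP_L/MP_M = w/r.
Here MP_L/MP_M = (1/3)·(M/L)/(1/3) = (M/L). Setting this equal to 100/100 = 1 gives M = L.
Substituting into Q = 100: 4·L^(1/3)·(L)^(1/3) = 100.
Solving, L = 125 and M = 125.

L* = 125, M* = 125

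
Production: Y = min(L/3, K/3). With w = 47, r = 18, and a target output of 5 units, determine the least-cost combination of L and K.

With a fixed-proportions technology, the cost-minimizing bundle uses no slack in either input: L/3 = K/3 = Y.
So L = 3·5 = 15 and K = 3·5 = 15.

L* = 15, K* = 15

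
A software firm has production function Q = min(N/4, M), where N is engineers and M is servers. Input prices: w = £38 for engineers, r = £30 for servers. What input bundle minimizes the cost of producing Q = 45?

N* = 180, M* = 45

With a fixed-proportions technology, the cost-minimizing bundle uses no slack in either input: N/4 = M = Q.
So N = 4·45 = 180 and M = 45.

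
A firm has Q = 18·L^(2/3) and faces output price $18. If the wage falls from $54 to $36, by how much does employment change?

ΔL = 152

From P·MP_L = w with MP_L = 12·L^(-1/3), the labor demand is L(w) = (216/w)^(3).
At w = 54: L = 64. At w = 36: L = 216.
ΔL = 216 − 64 = 152.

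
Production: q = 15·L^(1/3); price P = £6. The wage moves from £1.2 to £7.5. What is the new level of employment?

L* = 8

From P·MP_L = w with MP_L = 5·L^(-2/3), the labor demand is L(w) = (30/w)^(3/2).
At w = 1.2: L = 125. At w = 7.5: L = 8.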